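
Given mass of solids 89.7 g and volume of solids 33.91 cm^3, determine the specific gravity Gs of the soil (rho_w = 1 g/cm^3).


Using Gs = m_s / (V_s * rho_w)
Since rho_w = 1 g/cm^3:
Gs = 89.7 / 33.91
Gs = 2.645


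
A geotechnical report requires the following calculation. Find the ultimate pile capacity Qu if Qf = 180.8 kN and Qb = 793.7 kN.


Using Qu = Qf + Qb
Qu = 180.8 + 793.7
Qu = 974.5 kN


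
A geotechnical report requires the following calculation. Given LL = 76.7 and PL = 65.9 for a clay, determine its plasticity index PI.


Result: 10.8

Derivation:
Using PI = LL - PL
PI = 76.7 - 65.9
PI = 10.8


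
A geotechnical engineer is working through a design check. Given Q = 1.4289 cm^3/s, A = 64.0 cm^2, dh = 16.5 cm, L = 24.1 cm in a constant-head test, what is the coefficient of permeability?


Result: 0.03261 cm/s

Derivation:
Compute hydraulic gradient:
i = dh / L = 16.5 / 24.1 = 0.684647
Then apply Darcy's law:
k = Q / (A * i)
k = 1.4289 / (64.0 * 0.684647)
k = 1.4289 / 43.8174
k = 0.03261 cm/s


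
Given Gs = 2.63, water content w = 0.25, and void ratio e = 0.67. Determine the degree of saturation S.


Result: 0.9813

Derivation:
Using S = Gs * w / e
S = 2.63 * 0.25 / 0.67
S = 0.9813


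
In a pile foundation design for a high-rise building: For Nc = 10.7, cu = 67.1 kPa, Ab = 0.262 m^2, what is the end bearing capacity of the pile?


Result: 188.11 kN

Derivation:
Using Qb = Nc * cu * Ab
Qb = 10.7 * 67.1 * 0.262
Qb = 188.11 kN


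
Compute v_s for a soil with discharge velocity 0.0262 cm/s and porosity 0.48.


Result: 0.05458 cm/s

Derivation:
Using v_s = v_d / n
v_s = 0.0262 / 0.48
v_s = 0.05458 cm/s


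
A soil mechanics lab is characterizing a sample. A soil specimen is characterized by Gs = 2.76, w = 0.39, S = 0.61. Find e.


Using the relation e = Gs * w / S
e = 2.76 * 0.39 / 0.61
e = 1.7646


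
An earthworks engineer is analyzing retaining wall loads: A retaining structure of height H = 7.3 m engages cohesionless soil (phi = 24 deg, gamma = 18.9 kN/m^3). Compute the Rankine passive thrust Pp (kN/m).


Result: 1194.11 kN/m

Derivation:
Compute passive earth pressure coefficient:
Kp = tan^2(45 + phi/2) = tan^2(57.0) = 2.371184
Compute passive force:
Pp = 0.5 * Kp * gamma * H^2
Pp = 0.5 * 2.371184 * 18.9 * 7.3^2
Pp = 1194.11 kN/m


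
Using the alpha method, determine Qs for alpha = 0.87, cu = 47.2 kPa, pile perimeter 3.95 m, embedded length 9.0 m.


Result: 1459.83 kN

Derivation:
Using Qs = alpha * cu * perimeter * L
Qs = 0.87 * 47.2 * 3.95 * 9.0
Qs = 1459.83 kN


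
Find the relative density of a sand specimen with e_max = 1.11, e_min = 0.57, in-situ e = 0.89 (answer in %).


Result: 40.74 %

Derivation:
Using Dr = (e_max - e) / (e_max - e_min) * 100
e_max - e = 1.11 - 0.89 = 0.22
e_max - e_min = 1.11 - 0.57 = 0.54
Dr = 0.22 / 0.54 * 100
Dr = 40.74 %


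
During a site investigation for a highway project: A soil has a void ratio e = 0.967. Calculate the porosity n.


Result: 0.4916

Derivation:
Using the relation n = e / (1 + e)
n = 0.967 / (1 + 0.967)
n = 0.967 / 1.967
n = 0.4916


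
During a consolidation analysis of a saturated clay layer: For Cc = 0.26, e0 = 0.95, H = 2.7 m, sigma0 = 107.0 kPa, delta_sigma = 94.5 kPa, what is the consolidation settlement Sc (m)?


Using Sc = Cc * H / (1 + e0) * log10((sigma0 + delta_sigma) / sigma0)
Stress ratio = (107.0 + 94.5) / 107.0 = 1.88318
log10(1.88318) = 0.274891
Cc * H / (1 + e0) = 0.26 * 2.7 / (1 + 0.95) = 0.36
Sc = 0.36 * 0.274891
Sc = 0.099 m


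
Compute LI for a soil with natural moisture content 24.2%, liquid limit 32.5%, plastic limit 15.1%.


First compute the plasticity index:
PI = LL - PL = 32.5 - 15.1 = 17.4
Then compute the liquidity index:
LI = (w - PL) / PI
LI = (24.2 - 15.1) / 17.4
LI = 0.523


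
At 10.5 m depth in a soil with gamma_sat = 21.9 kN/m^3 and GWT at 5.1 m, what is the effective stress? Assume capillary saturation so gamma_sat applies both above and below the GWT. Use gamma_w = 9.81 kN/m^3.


Total stress = gamma_sat * depth
sigma = 21.9 * 10.5 = 229.95 kPa
Pore water pressure u = gamma_w * (depth - d_wt)
u = 9.81 * (10.5 - 5.1) = 52.974 kPa
Effective stress = sigma - u
sigma' = 229.95 - 52.974 = 176.98 kPa


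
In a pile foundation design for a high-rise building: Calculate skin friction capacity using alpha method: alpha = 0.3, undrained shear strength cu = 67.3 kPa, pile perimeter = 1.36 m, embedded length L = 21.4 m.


Using Qs = alpha * cu * perimeter * L
Qs = 0.3 * 67.3 * 1.36 * 21.4
Qs = 587.61 kN


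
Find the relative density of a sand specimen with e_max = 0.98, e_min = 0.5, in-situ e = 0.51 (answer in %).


Result: 97.92 %

Derivation:
Using Dr = (e_max - e) / (e_max - e_min) * 100
e_max - e = 0.98 - 0.51 = 0.47
e_max - e_min = 0.98 - 0.5 = 0.48
Dr = 0.47 / 0.48 * 100
Dr = 97.92 %


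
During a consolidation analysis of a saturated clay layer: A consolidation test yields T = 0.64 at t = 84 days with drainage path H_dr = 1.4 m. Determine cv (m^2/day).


Result: 0.01493 m^2/day

Derivation:
Using cv = T * H_dr^2 / t
H_dr^2 = 1.4^2 = 1.96
cv = 0.64 * 1.96 / 84
cv = 0.01493 m^2/day


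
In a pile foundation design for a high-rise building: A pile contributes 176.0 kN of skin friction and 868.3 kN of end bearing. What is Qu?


Result: 1044.3 kN

Derivation:
Using Qu = Qf + Qb
Qu = 176.0 + 868.3
Qu = 1044.3 kN


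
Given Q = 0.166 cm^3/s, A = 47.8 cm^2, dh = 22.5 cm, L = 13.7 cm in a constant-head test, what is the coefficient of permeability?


Compute hydraulic gradient:
i = dh / L = 22.5 / 13.7 = 1.64234
Then apply Darcy's law:
k = Q / (A * i)
k = 0.166 / (47.8 * 1.64234)
k = 0.166 / 78.5036
k = 0.002115 cm/s


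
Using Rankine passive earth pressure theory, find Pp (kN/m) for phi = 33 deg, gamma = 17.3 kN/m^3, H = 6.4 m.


Compute passive earth pressure coefficient:
Kp = tan^2(45 + phi/2) = tan^2(61.5) = 3.39212
Compute passive force:
Pp = 0.5 * Kp * gamma * H^2
Pp = 0.5 * 3.39212 * 17.3 * 6.4^2
Pp = 1201.84 kN/m


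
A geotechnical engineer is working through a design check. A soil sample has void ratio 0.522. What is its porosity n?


Result: 0.343

Derivation:
Using the relation n = e / (1 + e)
n = 0.522 / (1 + 0.522)
n = 0.522 / 1.522
n = 0.343


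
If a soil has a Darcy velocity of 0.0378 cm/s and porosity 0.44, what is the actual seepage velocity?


Result: 0.08591 cm/s

Derivation:
Using v_s = v_d / n
v_s = 0.0378 / 0.44
v_s = 0.08591 cm/s


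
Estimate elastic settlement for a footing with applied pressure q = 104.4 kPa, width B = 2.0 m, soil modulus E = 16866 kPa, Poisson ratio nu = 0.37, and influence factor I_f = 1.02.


Result: 10.899 mm

Derivation:
Using Se = q * B * (1 - nu^2) * I_f / E
1 - nu^2 = 1 - 0.37^2 = 0.8631
Se = 104.4 * 2.0 * 0.8631 * 1.02 / 16866
Se = 0.010899 m
Convert to mm: Se = 0.010899 * 1000 = 10.899 mm


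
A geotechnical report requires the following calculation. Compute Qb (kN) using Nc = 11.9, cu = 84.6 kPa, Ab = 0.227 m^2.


Result: 228.53 kN

Derivation:
Using Qb = Nc * cu * Ab
Qb = 11.9 * 84.6 * 0.227
Qb = 228.53 kN


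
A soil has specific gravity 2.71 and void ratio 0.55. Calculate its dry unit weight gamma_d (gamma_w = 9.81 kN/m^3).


Using gamma_d = Gs * gamma_w / (1 + e)
gamma_d = 2.71 * 9.81 / (1 + 0.55)
gamma_d = 2.71 * 9.81 / 1.55
gamma_d = 17.152 kN/m^3


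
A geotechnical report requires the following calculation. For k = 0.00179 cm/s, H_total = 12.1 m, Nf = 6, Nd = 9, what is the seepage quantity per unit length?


Convert k to m/s for unit consistency with H:
k = 0.00179 cm/s = 0.00179 / 100 m/s = 1.79e-05 m/s
Using q = k * H * Nf / Nd
Nf / Nd = 6 / 9 = 0.6667
q = 1.79e-05 * 12.1 * 0.6667
q = 0.0001444 m^3/s per m


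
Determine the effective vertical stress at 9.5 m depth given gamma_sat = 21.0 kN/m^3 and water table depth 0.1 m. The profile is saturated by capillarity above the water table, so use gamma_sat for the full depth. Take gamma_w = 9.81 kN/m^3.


Result: 107.29 kPa

Derivation:
Total stress = gamma_sat * depth
sigma = 21.0 * 9.5 = 199.5 kPa
Pore water pressure u = gamma_w * (depth - d_wt)
u = 9.81 * (9.5 - 0.1) = 92.214 kPa
Effective stress = sigma - u
sigma' = 199.5 - 92.214 = 107.29 kPa


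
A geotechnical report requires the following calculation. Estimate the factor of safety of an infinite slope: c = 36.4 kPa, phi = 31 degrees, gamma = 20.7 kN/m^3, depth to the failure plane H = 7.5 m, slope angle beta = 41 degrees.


Result: 1.165

Derivation:
Using Fs = c / (gamma*H*sin(beta)*cos(beta)) + tan(phi)/tan(beta)
Cohesion contribution = 36.4 / (20.7*7.5*sin(41)*cos(41))
Cohesion contribution = 0.473529
Friction contribution = tan(31)/tan(41) = 0.691211
Fs = 0.473529 + 0.691211
Fs = 1.165


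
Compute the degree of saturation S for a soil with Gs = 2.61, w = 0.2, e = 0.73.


Using S = Gs * w / e
S = 2.61 * 0.2 / 0.73
S = 0.7151


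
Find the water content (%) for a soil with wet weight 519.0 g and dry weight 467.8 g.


Using w = (m_wet - m_dry) / m_dry * 100
m_wet - m_dry = 519.0 - 467.8 = 51.2 g
w = 51.2 / 467.8 * 100
w = 10.94 %


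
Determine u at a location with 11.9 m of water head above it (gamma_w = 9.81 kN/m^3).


Using u = gamma_w * h_w
u = 9.81 * 11.9
u = 116.74 kPa


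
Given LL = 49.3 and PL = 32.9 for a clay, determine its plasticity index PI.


Using PI = LL - PL
PI = 49.3 - 32.9
PI = 16.4


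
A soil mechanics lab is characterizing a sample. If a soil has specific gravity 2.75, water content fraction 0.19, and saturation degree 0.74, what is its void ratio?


Using the relation e = Gs * w / S
e = 2.75 * 0.19 / 0.74
e = 0.7061


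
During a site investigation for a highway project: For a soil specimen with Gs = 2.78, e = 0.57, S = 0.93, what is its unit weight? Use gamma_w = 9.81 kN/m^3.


Result: 20.683 kN/m^3

Derivation:
Using gamma = gamma_w * (Gs + S*e) / (1 + e)
Numerator: Gs + S*e = 2.78 + 0.93*0.57 = 3.3101
Denominator: 1 + e = 1 + 0.57 = 1.57
gamma = 9.81 * 3.3101 / 1.57
gamma = 20.683 kN/m^3


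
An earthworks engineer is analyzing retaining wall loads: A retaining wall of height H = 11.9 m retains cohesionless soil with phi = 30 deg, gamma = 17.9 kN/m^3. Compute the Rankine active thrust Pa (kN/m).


Result: 422.47 kN/m

Derivation:
Compute active earth pressure coefficient:
Ka = tan^2(45 - phi/2) = tan^2(30.0) = 0.333333
Compute active force:
Pa = 0.5 * Ka * gamma * H^2
Pa = 0.5 * 0.333333 * 17.9 * 11.9^2
Pa = 422.47 kN/m


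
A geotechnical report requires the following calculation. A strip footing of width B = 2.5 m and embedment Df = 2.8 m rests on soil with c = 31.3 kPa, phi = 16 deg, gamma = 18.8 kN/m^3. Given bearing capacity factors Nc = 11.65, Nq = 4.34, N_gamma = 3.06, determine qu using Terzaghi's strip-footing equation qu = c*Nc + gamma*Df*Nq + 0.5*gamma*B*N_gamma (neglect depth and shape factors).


Result: 665.01 kPa

Derivation:
Compute qu = c*Nc + gamma*Df*Nq + 0.5*gamma*B*N_gamma
Term 1: 31.3 * 11.65 = 364.645
Term 2: 18.8 * 2.8 * 4.34 = 228.4576
Term 3: 0.5 * 18.8 * 2.5 * 3.06 = 71.91
qu = 364.645 + 228.4576 + 71.91
qu = 665.01 kPa


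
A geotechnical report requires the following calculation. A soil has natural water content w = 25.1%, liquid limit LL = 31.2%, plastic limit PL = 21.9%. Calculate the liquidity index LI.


Result: 0.344

Derivation:
First compute the plasticity index:
PI = LL - PL = 31.2 - 21.9 = 9.3
Then compute the liquidity index:
LI = (w - PL) / PI
LI = (25.1 - 21.9) / 9.3
LI = 0.344


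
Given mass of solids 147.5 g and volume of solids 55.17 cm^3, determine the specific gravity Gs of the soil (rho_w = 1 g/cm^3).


Using Gs = m_s / (V_s * rho_w)
Since rho_w = 1 g/cm^3:
Gs = 147.5 / 55.17
Gs = 2.674


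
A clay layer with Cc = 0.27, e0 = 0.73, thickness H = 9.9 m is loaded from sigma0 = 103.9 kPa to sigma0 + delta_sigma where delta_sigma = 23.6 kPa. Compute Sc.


Result: 0.1373 m

Derivation:
Using Sc = Cc * H / (1 + e0) * log10((sigma0 + delta_sigma) / sigma0)
Stress ratio = (103.9 + 23.6) / 103.9 = 1.22714
log10(1.22714) = 0.0888946
Cc * H / (1 + e0) = 0.27 * 9.9 / (1 + 0.73) = 1.54509
Sc = 1.54509 * 0.0888946
Sc = 0.1373 m


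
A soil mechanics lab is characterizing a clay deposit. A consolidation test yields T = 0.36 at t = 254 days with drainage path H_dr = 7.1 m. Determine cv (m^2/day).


Using cv = T * H_dr^2 / t
H_dr^2 = 7.1^2 = 50.41
cv = 0.36 * 50.41 / 254
cv = 0.07145 m^2/day


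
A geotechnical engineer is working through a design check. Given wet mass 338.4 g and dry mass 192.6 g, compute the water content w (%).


Using w = (m_wet - m_dry) / m_dry * 100
m_wet - m_dry = 338.4 - 192.6 = 145.8 g
w = 145.8 / 192.6 * 100
w = 75.7 %


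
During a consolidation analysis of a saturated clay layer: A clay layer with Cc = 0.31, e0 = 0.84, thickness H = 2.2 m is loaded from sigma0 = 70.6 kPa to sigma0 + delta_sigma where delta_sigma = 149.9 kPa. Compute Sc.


Using Sc = Cc * H / (1 + e0) * log10((sigma0 + delta_sigma) / sigma0)
Stress ratio = (70.6 + 149.9) / 70.6 = 3.12323
log10(3.12323) = 0.494604
Cc * H / (1 + e0) = 0.31 * 2.2 / (1 + 0.84) = 0.370652
Sc = 0.370652 * 0.494604
Sc = 0.1833 m


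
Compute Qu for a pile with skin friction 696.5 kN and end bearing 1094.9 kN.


Using Qu = Qf + Qb
Qu = 696.5 + 1094.9
Qu = 1791.4 kN


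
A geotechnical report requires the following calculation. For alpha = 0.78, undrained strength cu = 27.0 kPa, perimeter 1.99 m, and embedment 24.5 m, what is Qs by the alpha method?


Using Qs = alpha * cu * perimeter * L
Qs = 0.78 * 27.0 * 1.99 * 24.5
Qs = 1026.78 kN


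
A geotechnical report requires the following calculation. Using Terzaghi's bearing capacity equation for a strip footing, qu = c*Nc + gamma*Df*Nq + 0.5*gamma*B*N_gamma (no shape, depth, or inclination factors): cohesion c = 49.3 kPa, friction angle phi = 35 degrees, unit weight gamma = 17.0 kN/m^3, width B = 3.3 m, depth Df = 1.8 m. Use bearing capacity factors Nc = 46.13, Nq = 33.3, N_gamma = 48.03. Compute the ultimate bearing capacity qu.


Result: 4640.43 kPa

Derivation:
Compute qu = c*Nc + gamma*Df*Nq + 0.5*gamma*B*N_gamma
Term 1: 49.3 * 46.13 = 2274.209
Term 2: 17.0 * 1.8 * 33.3 = 1018.98
Term 3: 0.5 * 17.0 * 3.3 * 48.03 = 1347.2415
qu = 2274.209 + 1018.98 + 1347.2415
qu = 4640.43 kPa


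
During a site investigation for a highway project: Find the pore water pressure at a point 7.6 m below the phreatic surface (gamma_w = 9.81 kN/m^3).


Using u = gamma_w * h_w
u = 9.81 * 7.6
u = 74.56 kPa


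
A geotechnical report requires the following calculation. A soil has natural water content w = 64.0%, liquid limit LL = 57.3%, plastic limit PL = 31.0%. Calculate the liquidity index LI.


First compute the plasticity index:
PI = LL - PL = 57.3 - 31.0 = 26.3
Then compute the liquidity index:
LI = (w - PL) / PI
LI = (64.0 - 31.0) / 26.3
LI = 1.255


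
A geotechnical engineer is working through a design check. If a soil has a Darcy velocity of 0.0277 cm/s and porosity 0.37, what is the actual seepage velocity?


Result: 0.07486 cm/s

Derivation:
Using v_s = v_d / n
v_s = 0.0277 / 0.37
v_s = 0.07486 cm/s


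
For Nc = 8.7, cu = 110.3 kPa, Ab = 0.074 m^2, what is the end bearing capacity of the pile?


Using Qb = Nc * cu * Ab
Qb = 8.7 * 110.3 * 0.074
Qb = 71.01 kN


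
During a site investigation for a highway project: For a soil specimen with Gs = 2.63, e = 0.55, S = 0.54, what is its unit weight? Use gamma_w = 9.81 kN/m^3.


Using gamma = gamma_w * (Gs + S*e) / (1 + e)
Numerator: Gs + S*e = 2.63 + 0.54*0.55 = 2.927
Denominator: 1 + e = 1 + 0.55 = 1.55
gamma = 9.81 * 2.927 / 1.55
gamma = 18.525 kN/m^3


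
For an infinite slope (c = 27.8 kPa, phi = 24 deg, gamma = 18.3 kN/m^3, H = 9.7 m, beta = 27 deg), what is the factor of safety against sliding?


Using Fs = c / (gamma*H*sin(beta)*cos(beta)) + tan(phi)/tan(beta)
Cohesion contribution = 27.8 / (18.3*9.7*sin(27)*cos(27))
Cohesion contribution = 0.387163
Friction contribution = tan(24)/tan(27) = 0.87381
Fs = 0.387163 + 0.87381
Fs = 1.261


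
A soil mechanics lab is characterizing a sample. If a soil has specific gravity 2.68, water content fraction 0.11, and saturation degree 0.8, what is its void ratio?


Using the relation e = Gs * w / S
e = 2.68 * 0.11 / 0.8
e = 0.3685


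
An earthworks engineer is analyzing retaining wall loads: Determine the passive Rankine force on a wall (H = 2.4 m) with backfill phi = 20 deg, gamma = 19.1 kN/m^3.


Compute passive earth pressure coefficient:
Kp = tan^2(45 + phi/2) = tan^2(55.0) = 2.039607
Compute passive force:
Pp = 0.5 * Kp * gamma * H^2
Pp = 0.5 * 2.039607 * 19.1 * 2.4^2
Pp = 112.19 kN/m


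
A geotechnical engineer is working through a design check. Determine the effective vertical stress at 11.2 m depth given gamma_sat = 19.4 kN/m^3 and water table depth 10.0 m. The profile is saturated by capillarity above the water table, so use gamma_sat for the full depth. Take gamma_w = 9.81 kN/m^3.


Result: 205.51 kPa

Derivation:
Total stress = gamma_sat * depth
sigma = 19.4 * 11.2 = 217.28 kPa
Pore water pressure u = gamma_w * (depth - d_wt)
u = 9.81 * (11.2 - 10.0) = 11.772 kPa
Effective stress = sigma - u
sigma' = 217.28 - 11.772 = 205.51 kPa


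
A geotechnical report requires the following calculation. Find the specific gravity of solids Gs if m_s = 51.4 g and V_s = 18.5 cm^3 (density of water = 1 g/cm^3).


Result: 2.778

Derivation:
Using Gs = m_s / (V_s * rho_w)
Since rho_w = 1 g/cm^3:
Gs = 51.4 / 18.5
Gs = 2.778


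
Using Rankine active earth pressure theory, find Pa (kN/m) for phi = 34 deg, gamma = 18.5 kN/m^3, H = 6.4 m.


Result: 107.12 kN/m

Derivation:
Compute active earth pressure coefficient:
Ka = tan^2(45 - phi/2) = tan^2(28.0) = 0.282715
Compute active force:
Pa = 0.5 * Ka * gamma * H^2
Pa = 0.5 * 0.282715 * 18.5 * 6.4^2
Pa = 107.12 kN/m


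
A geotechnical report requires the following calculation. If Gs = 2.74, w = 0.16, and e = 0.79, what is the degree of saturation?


Using S = Gs * w / e
S = 2.74 * 0.16 / 0.79
S = 0.5549


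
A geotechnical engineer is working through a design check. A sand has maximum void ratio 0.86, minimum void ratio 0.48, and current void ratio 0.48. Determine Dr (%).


Result: 100.0 %

Derivation:
Using Dr = (e_max - e) / (e_max - e_min) * 100
e_max - e = 0.86 - 0.48 = 0.38
e_max - e_min = 0.86 - 0.48 = 0.38
Dr = 0.38 / 0.38 * 100
Dr = 100.0 %


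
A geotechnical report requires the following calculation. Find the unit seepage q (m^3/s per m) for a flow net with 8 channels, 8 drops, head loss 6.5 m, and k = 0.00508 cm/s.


Convert k to m/s for unit consistency with H:
k = 0.00508 cm/s = 0.00508 / 100 m/s = 5.08e-05 m/s
Using q = k * H * Nf / Nd
Nf / Nd = 8 / 8 = 1.0
q = 5.08e-05 * 6.5 * 1.0
q = 0.0003302 m^3/s per m


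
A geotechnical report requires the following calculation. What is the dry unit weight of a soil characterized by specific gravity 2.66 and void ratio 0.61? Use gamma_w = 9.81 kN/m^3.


Result: 16.208 kN/m^3

Derivation:
Using gamma_d = Gs * gamma_w / (1 + e)
gamma_d = 2.66 * 9.81 / (1 + 0.61)
gamma_d = 2.66 * 9.81 / 1.61
gamma_d = 16.208 kN/m^3


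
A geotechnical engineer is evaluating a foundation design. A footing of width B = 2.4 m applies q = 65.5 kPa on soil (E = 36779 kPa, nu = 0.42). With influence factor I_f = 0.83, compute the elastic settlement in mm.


Using Se = q * B * (1 - nu^2) * I_f / E
1 - nu^2 = 1 - 0.42^2 = 0.8236
Se = 65.5 * 2.4 * 0.8236 * 0.83 / 36779
Se = 0.002922 m
Convert to mm: Se = 0.002922 * 1000 = 2.922 mm


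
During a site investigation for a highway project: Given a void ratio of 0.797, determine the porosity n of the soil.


Using the relation n = e / (1 + e)
n = 0.797 / (1 + 0.797)
n = 0.797 / 1.797
n = 0.4435


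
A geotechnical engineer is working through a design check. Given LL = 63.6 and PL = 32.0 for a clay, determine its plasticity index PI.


Using PI = LL - PL
PI = 63.6 - 32.0
PI = 31.6


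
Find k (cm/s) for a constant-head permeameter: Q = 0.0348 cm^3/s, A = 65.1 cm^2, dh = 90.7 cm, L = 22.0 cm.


Compute hydraulic gradient:
i = dh / L = 90.7 / 22.0 = 4.12273
Then apply Darcy's law:
k = Q / (A * i)
k = 0.0348 / (65.1 * 4.12273)
k = 0.0348 / 268.39
k = 0.00013 cm/s


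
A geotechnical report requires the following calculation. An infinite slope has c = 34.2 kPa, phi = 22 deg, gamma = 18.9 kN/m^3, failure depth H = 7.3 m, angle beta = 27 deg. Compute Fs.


Using Fs = c / (gamma*H*sin(beta)*cos(beta)) + tan(phi)/tan(beta)
Cohesion contribution = 34.2 / (18.9*7.3*sin(27)*cos(27))
Cohesion contribution = 0.612793
Friction contribution = tan(22)/tan(27) = 0.792946
Fs = 0.612793 + 0.792946
Fs = 1.406


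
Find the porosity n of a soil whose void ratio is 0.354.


Using the relation n = e / (1 + e)
n = 0.354 / (1 + 0.354)
n = 0.354 / 1.354
n = 0.2614


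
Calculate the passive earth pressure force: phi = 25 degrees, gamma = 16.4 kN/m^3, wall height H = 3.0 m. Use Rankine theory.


Result: 181.84 kN/m

Derivation:
Compute passive earth pressure coefficient:
Kp = tan^2(45 + phi/2) = tan^2(57.5) = 2.463913
Compute passive force:
Pp = 0.5 * Kp * gamma * H^2
Pp = 0.5 * 2.463913 * 16.4 * 3.0^2
Pp = 181.84 kN/m


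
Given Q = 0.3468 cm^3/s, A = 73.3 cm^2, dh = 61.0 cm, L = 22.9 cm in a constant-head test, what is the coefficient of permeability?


Result: 0.001776 cm/s

Derivation:
Compute hydraulic gradient:
i = dh / L = 61.0 / 22.9 = 2.66376
Then apply Darcy's law:
k = Q / (A * i)
k = 0.3468 / (73.3 * 2.66376)
k = 0.3468 / 195.253
k = 0.001776 cm/s


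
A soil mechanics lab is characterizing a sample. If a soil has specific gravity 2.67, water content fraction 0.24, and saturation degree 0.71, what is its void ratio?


Result: 0.9025

Derivation:
Using the relation e = Gs * w / S
e = 2.67 * 0.24 / 0.71
e = 0.9025


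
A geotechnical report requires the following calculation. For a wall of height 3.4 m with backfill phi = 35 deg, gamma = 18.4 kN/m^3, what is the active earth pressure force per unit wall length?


Compute active earth pressure coefficient:
Ka = tan^2(45 - phi/2) = tan^2(27.5) = 0.27099
Compute active force:
Pa = 0.5 * Ka * gamma * H^2
Pa = 0.5 * 0.27099 * 18.4 * 3.4^2
Pa = 28.82 kN/m


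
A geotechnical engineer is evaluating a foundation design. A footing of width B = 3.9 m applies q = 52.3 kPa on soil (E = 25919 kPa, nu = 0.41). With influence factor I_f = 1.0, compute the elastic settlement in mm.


Using Se = q * B * (1 - nu^2) * I_f / E
1 - nu^2 = 1 - 0.41^2 = 0.8319
Se = 52.3 * 3.9 * 0.8319 * 1.0 / 25919
Se = 0.006547 m
Convert to mm: Se = 0.006547 * 1000 = 6.547 mm


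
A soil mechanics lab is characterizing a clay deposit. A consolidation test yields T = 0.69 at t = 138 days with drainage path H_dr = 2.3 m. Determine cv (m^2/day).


Using cv = T * H_dr^2 / t
H_dr^2 = 2.3^2 = 5.29
cv = 0.69 * 5.29 / 138
cv = 0.02645 m^2/day


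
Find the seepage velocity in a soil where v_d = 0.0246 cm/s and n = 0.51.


Result: 0.04824 cm/s

Derivation:
Using v_s = v_d / n
v_s = 0.0246 / 0.51
v_s = 0.04824 cm/s


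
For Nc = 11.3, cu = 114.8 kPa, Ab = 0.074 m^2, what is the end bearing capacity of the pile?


Result: 96.0 kN

Derivation:
Using Qb = Nc * cu * Ab
Qb = 11.3 * 114.8 * 0.074
Qb = 96.0 kN


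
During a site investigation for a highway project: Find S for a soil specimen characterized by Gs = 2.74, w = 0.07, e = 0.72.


Result: 0.2664

Derivation:
Using S = Gs * w / e
S = 2.74 * 0.07 / 0.72
S = 0.2664


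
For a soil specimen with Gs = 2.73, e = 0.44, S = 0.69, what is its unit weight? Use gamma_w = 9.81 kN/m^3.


Result: 20.666 kN/m^3

Derivation:
Using gamma = gamma_w * (Gs + S*e) / (1 + e)
Numerator: Gs + S*e = 2.73 + 0.69*0.44 = 3.0336
Denominator: 1 + e = 1 + 0.44 = 1.44
gamma = 9.81 * 3.0336 / 1.44
gamma = 20.666 kN/m^3


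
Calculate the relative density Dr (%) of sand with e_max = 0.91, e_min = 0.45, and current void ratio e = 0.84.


Using Dr = (e_max - e) / (e_max - e_min) * 100
e_max - e = 0.91 - 0.84 = 0.07
e_max - e_min = 0.91 - 0.45 = 0.46
Dr = 0.07 / 0.46 * 100
Dr = 15.22 %


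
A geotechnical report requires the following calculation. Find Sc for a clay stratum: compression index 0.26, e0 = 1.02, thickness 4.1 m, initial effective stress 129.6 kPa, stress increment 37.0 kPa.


Result: 0.0576 m

Derivation:
Using Sc = Cc * H / (1 + e0) * log10((sigma0 + delta_sigma) / sigma0)
Stress ratio = (129.6 + 37.0) / 129.6 = 1.28549
log10(1.28549) = 0.10907
Cc * H / (1 + e0) = 0.26 * 4.1 / (1 + 1.02) = 0.527723
Sc = 0.527723 * 0.10907
Sc = 0.0576 m


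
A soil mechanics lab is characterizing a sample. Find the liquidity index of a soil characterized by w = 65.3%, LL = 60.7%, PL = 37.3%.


First compute the plasticity index:
PI = LL - PL = 60.7 - 37.3 = 23.4
Then compute the liquidity index:
LI = (w - PL) / PI
LI = (65.3 - 37.3) / 23.4
LI = 1.197


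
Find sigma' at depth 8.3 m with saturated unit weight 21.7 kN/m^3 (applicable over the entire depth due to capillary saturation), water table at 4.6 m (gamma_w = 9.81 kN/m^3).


Result: 143.81 kPa

Derivation:
Total stress = gamma_sat * depth
sigma = 21.7 * 8.3 = 180.11 kPa
Pore water pressure u = gamma_w * (depth - d_wt)
u = 9.81 * (8.3 - 4.6) = 36.297 kPa
Effective stress = sigma - u
sigma' = 180.11 - 36.297 = 143.81 kPa


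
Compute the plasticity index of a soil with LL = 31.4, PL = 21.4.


Result: 10.0

Derivation:
Using PI = LL - PL
PI = 31.4 - 21.4
PI = 10.0


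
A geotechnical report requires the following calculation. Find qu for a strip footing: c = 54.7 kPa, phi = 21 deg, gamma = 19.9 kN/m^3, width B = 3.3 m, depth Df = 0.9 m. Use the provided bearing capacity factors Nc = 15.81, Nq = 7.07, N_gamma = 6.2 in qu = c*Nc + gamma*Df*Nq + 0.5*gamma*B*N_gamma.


Result: 1195.01 kPa

Derivation:
Compute qu = c*Nc + gamma*Df*Nq + 0.5*gamma*B*N_gamma
Term 1: 54.7 * 15.81 = 864.807
Term 2: 19.9 * 0.9 * 7.07 = 126.6237
Term 3: 0.5 * 19.9 * 3.3 * 6.2 = 203.577
qu = 864.807 + 126.6237 + 203.577
qu = 1195.01 kPa


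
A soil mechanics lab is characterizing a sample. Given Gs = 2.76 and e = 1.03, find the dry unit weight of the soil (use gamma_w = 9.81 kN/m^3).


Using gamma_d = Gs * gamma_w / (1 + e)
gamma_d = 2.76 * 9.81 / (1 + 1.03)
gamma_d = 2.76 * 9.81 / 2.03
gamma_d = 13.338 kN/m^3


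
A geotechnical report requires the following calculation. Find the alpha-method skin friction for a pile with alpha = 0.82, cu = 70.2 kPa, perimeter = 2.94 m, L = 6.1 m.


Result: 1032.35 kN

Derivation:
Using Qs = alpha * cu * perimeter * L
Qs = 0.82 * 70.2 * 2.94 * 6.1
Qs = 1032.35 kN


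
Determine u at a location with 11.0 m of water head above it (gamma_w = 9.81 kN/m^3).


Using u = gamma_w * h_w
u = 9.81 * 11.0
u = 107.91 kPa


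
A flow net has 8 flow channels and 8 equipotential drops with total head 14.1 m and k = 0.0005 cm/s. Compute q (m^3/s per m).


Convert k to m/s for unit consistency with H:
k = 0.0005 cm/s = 0.0005 / 100 m/s = 5e-06 m/s
Using q = k * H * Nf / Nd
Nf / Nd = 8 / 8 = 1.0
q = 5e-06 * 14.1 * 1.0
q = 7.05e-05 m^3/s per m


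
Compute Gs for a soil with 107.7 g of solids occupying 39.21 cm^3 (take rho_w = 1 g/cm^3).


Using Gs = m_s / (V_s * rho_w)
Since rho_w = 1 g/cm^3:
Gs = 107.7 / 39.21
Gs = 2.747


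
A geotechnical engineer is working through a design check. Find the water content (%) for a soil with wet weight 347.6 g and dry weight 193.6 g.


Result: 79.55 %

Derivation:
Using w = (m_wet - m_dry) / m_dry * 100
m_wet - m_dry = 347.6 - 193.6 = 154.0 g
w = 154.0 / 193.6 * 100
w = 79.55 %


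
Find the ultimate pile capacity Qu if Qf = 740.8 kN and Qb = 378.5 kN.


Using Qu = Qf + Qb
Qu = 740.8 + 378.5
Qu = 1119.3 kN


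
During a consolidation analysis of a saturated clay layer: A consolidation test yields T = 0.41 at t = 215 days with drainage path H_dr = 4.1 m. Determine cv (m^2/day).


Using cv = T * H_dr^2 / t
H_dr^2 = 4.1^2 = 16.81
cv = 0.41 * 16.81 / 215
cv = 0.03206 m^2/day


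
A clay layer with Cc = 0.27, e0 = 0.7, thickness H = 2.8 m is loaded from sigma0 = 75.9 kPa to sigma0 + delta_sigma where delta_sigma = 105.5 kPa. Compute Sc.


Using Sc = Cc * H / (1 + e0) * log10((sigma0 + delta_sigma) / sigma0)
Stress ratio = (75.9 + 105.5) / 75.9 = 2.38999
log10(2.38999) = 0.378396
Cc * H / (1 + e0) = 0.27 * 2.8 / (1 + 0.7) = 0.444706
Sc = 0.444706 * 0.378396
Sc = 0.1683 m


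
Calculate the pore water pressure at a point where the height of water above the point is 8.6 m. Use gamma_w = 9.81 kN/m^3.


Using u = gamma_w * h_w
u = 9.81 * 8.6
u = 84.37 kPa


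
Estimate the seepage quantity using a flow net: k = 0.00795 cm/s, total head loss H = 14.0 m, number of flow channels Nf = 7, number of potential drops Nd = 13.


Convert k to m/s for unit consistency with H:
k = 0.00795 cm/s = 0.00795 / 100 m/s = 7.95e-05 m/s
Using q = k * H * Nf / Nd
Nf / Nd = 7 / 13 = 0.5385
q = 7.95e-05 * 14.0 * 0.5385
q = 0.0005993 m^3/s per m


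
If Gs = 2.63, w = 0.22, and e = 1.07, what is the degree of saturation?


Result: 0.5407

Derivation:
Using S = Gs * w / e
S = 2.63 * 0.22 / 1.07
S = 0.5407


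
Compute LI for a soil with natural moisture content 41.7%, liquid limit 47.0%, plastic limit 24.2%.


First compute the plasticity index:
PI = LL - PL = 47.0 - 24.2 = 22.8
Then compute the liquidity index:
LI = (w - PL) / PI
LI = (41.7 - 24.2) / 22.8
LI = 0.768


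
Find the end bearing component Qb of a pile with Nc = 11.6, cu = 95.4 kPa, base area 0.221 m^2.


Using Qb = Nc * cu * Ab
Qb = 11.6 * 95.4 * 0.221
Qb = 244.57 kN


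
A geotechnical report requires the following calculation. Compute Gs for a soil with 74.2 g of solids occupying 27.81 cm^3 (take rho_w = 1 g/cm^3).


Using Gs = m_s / (V_s * rho_w)
Since rho_w = 1 g/cm^3:
Gs = 74.2 / 27.81
Gs = 2.668


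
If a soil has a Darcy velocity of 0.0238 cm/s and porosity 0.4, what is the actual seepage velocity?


Result: 0.0595 cm/s

Derivation:
Using v_s = v_d / n
v_s = 0.0238 / 0.4
v_s = 0.0595 cm/s


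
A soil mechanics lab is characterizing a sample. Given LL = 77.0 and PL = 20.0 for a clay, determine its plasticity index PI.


Using PI = LL - PL
PI = 77.0 - 20.0
PI = 57.0


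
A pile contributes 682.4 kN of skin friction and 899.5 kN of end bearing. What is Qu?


Result: 1581.9 kN

Derivation:
Using Qu = Qf + Qb
Qu = 682.4 + 899.5
Qu = 1581.9 kN


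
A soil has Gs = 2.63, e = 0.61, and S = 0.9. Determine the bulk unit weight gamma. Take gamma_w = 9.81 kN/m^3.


Using gamma = gamma_w * (Gs + S*e) / (1 + e)
Numerator: Gs + S*e = 2.63 + 0.9*0.61 = 3.179
Denominator: 1 + e = 1 + 0.61 = 1.61
gamma = 9.81 * 3.179 / 1.61
gamma = 19.37 kN/m^3


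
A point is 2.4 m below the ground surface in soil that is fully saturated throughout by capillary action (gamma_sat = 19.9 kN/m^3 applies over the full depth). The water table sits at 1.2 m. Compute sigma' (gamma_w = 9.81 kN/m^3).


Total stress = gamma_sat * depth
sigma = 19.9 * 2.4 = 47.76 kPa
Pore water pressure u = gamma_w * (depth - d_wt)
u = 9.81 * (2.4 - 1.2) = 11.772 kPa
Effective stress = sigma - u
sigma' = 47.76 - 11.772 = 35.99 kPa


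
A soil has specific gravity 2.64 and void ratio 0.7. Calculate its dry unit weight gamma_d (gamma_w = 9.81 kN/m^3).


Using gamma_d = Gs * gamma_w / (1 + e)
gamma_d = 2.64 * 9.81 / (1 + 0.7)
gamma_d = 2.64 * 9.81 / 1.7
gamma_d = 15.234 kN/m^3


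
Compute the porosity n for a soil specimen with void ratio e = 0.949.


Using the relation n = e / (1 + e)
n = 0.949 / (1 + 0.949)
n = 0.949 / 1.949
n = 0.4869


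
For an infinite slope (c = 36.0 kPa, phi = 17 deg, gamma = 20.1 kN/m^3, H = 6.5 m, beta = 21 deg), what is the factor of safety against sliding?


Using Fs = c / (gamma*H*sin(beta)*cos(beta)) + tan(phi)/tan(beta)
Cohesion contribution = 36.0 / (20.1*6.5*sin(21)*cos(21))
Cohesion contribution = 0.823592
Friction contribution = tan(17)/tan(21) = 0.796456
Fs = 0.823592 + 0.796456
Fs = 1.62


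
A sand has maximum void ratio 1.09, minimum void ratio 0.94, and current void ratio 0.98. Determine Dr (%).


Using Dr = (e_max - e) / (e_max - e_min) * 100
e_max - e = 1.09 - 0.98 = 0.11
e_max - e_min = 1.09 - 0.94 = 0.15
Dr = 0.11 / 0.15 * 100
Dr = 73.33 %


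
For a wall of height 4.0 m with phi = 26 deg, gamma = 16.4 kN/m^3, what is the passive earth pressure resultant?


Compute passive earth pressure coefficient:
Kp = tan^2(45 + phi/2) = tan^2(58.0) = 2.561071
Compute passive force:
Pp = 0.5 * Kp * gamma * H^2
Pp = 0.5 * 2.561071 * 16.4 * 4.0^2
Pp = 336.01 kN/m


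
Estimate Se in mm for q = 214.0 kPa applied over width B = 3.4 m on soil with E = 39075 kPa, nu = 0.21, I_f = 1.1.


Using Se = q * B * (1 - nu^2) * I_f / E
1 - nu^2 = 1 - 0.21^2 = 0.9559
Se = 214.0 * 3.4 * 0.9559 * 1.1 / 39075
Se = 0.019579 m
Convert to mm: Se = 0.019579 * 1000 = 19.579 mm


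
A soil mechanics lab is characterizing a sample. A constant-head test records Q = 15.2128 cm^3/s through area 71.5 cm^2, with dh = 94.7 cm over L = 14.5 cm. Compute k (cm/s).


Compute hydraulic gradient:
i = dh / L = 94.7 / 14.5 = 6.53103
Then apply Darcy's law:
k = Q / (A * i)
k = 15.2128 / (71.5 * 6.53103)
k = 15.2128 / 466.969
k = 0.032578 cm/s


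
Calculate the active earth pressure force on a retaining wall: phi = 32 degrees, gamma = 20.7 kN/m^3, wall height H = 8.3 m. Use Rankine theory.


Compute active earth pressure coefficient:
Ka = tan^2(45 - phi/2) = tan^2(29.0) = 0.307259
Compute active force:
Pa = 0.5 * Ka * gamma * H^2
Pa = 0.5 * 0.307259 * 20.7 * 8.3^2
Pa = 219.08 kN/m


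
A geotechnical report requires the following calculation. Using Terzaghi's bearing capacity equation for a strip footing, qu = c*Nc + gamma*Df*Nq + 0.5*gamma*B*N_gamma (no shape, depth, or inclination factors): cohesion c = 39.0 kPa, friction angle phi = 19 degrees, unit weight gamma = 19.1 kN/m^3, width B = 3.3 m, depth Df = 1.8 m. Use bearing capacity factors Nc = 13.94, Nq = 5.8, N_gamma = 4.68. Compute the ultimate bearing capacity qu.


Result: 890.55 kPa

Derivation:
Compute qu = c*Nc + gamma*Df*Nq + 0.5*gamma*B*N_gamma
Term 1: 39.0 * 13.94 = 543.66
Term 2: 19.1 * 1.8 * 5.8 = 199.404
Term 3: 0.5 * 19.1 * 3.3 * 4.68 = 147.4902
qu = 543.66 + 199.404 + 147.4902
qu = 890.55 kPa


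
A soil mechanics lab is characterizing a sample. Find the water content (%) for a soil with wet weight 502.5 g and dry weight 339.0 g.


Result: 48.23 %

Derivation:
Using w = (m_wet - m_dry) / m_dry * 100
m_wet - m_dry = 502.5 - 339.0 = 163.5 g
w = 163.5 / 339.0 * 100
w = 48.23 %


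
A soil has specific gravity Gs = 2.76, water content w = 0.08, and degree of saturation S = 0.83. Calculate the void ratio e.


Using the relation e = Gs * w / S
e = 2.76 * 0.08 / 0.83
e = 0.266


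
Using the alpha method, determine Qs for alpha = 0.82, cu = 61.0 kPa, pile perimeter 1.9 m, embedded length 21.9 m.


Using Qs = alpha * cu * perimeter * L
Qs = 0.82 * 61.0 * 1.9 * 21.9
Qs = 2081.33 kN


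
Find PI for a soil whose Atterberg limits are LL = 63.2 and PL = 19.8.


Result: 43.4

Derivation:
Using PI = LL - PL
PI = 63.2 - 19.8
PI = 43.4


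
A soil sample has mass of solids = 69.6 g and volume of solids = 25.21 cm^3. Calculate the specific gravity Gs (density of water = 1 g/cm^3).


Result: 2.761

Derivation:
Using Gs = m_s / (V_s * rho_w)
Since rho_w = 1 g/cm^3:
Gs = 69.6 / 25.21
Gs = 2.761


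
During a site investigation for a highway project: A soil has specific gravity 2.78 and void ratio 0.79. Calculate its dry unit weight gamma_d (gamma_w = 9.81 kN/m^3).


Using gamma_d = Gs * gamma_w / (1 + e)
gamma_d = 2.78 * 9.81 / (1 + 0.79)
gamma_d = 2.78 * 9.81 / 1.79
gamma_d = 15.236 kN/m^3


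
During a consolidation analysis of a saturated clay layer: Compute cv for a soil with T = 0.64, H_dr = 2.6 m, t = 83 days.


Using cv = T * H_dr^2 / t
H_dr^2 = 2.6^2 = 6.76
cv = 0.64 * 6.76 / 83
cv = 0.05213 m^2/day


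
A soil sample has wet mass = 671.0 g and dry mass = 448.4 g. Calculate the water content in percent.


Using w = (m_wet - m_dry) / m_dry * 100
m_wet - m_dry = 671.0 - 448.4 = 222.6 g
w = 222.6 / 448.4 * 100
w = 49.64 %


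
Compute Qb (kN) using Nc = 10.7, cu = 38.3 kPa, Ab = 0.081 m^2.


Using Qb = Nc * cu * Ab
Qb = 10.7 * 38.3 * 0.081
Qb = 33.19 kN


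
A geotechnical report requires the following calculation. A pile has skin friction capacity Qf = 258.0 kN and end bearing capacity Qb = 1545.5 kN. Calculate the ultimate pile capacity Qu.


Using Qu = Qf + Qb
Qu = 258.0 + 1545.5
Qu = 1803.5 kN


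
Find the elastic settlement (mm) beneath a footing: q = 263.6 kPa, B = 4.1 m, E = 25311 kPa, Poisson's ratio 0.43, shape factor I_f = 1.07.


Using Se = q * B * (1 - nu^2) * I_f / E
1 - nu^2 = 1 - 0.43^2 = 0.8151
Se = 263.6 * 4.1 * 0.8151 * 1.07 / 25311
Se = 0.037240 m
Convert to mm: Se = 0.037240 * 1000 = 37.24 mm


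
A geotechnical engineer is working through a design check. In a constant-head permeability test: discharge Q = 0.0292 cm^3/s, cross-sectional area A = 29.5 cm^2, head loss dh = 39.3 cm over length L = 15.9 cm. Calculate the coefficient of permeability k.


Compute hydraulic gradient:
i = dh / L = 39.3 / 15.9 = 2.4717
Then apply Darcy's law:
k = Q / (A * i)
k = 0.0292 / (29.5 * 2.4717)
k = 0.0292 / 72.9151
k = 0.0004 cm/s


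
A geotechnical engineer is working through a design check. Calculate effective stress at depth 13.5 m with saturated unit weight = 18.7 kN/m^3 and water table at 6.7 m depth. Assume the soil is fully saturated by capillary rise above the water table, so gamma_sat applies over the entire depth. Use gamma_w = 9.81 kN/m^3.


Result: 185.74 kPa

Derivation:
Total stress = gamma_sat * depth
sigma = 18.7 * 13.5 = 252.45 kPa
Pore water pressure u = gamma_w * (depth - d_wt)
u = 9.81 * (13.5 - 6.7) = 66.708 kPa
Effective stress = sigma - u
sigma' = 252.45 - 66.708 = 185.74 kPa


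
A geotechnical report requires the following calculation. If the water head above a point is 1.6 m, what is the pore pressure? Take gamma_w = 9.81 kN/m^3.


Result: 15.7 kPa

Derivation:
Using u = gamma_w * h_w
u = 9.81 * 1.6
u = 15.7 kPa


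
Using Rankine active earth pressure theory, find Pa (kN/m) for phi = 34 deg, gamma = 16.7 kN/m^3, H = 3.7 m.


Result: 32.32 kN/m

Derivation:
Compute active earth pressure coefficient:
Ka = tan^2(45 - phi/2) = tan^2(28.0) = 0.282715
Compute active force:
Pa = 0.5 * Ka * gamma * H^2
Pa = 0.5 * 0.282715 * 16.7 * 3.7^2
Pa = 32.32 kN/m


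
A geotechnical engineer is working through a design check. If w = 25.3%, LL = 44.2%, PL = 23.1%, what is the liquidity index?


First compute the plasticity index:
PI = LL - PL = 44.2 - 23.1 = 21.1
Then compute the liquidity index:
LI = (w - PL) / PI
LI = (25.3 - 23.1) / 21.1
LI = 0.104


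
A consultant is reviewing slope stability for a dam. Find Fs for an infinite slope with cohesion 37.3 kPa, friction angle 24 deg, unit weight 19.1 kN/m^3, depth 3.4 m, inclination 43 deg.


Using Fs = c / (gamma*H*sin(beta)*cos(beta)) + tan(phi)/tan(beta)
Cohesion contribution = 37.3 / (19.1*3.4*sin(43)*cos(43))
Cohesion contribution = 1.15156
Friction contribution = tan(24)/tan(43) = 0.477449
Fs = 1.15156 + 0.477449
Fs = 1.629


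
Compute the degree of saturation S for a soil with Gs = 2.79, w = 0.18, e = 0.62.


Result: 0.81

Derivation:
Using S = Gs * w / e
S = 2.79 * 0.18 / 0.62
S = 0.81


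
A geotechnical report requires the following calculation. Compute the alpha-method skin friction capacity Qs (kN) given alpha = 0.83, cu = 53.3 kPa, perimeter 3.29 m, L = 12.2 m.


Using Qs = alpha * cu * perimeter * L
Qs = 0.83 * 53.3 * 3.29 * 12.2
Qs = 1775.66 kN


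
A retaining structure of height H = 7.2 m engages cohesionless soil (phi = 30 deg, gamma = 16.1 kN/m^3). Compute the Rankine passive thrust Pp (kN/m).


Compute passive earth pressure coefficient:
Kp = tan^2(45 + phi/2) = tan^2(60.0) = 3
Compute passive force:
Pp = 0.5 * Kp * gamma * H^2
Pp = 0.5 * 3 * 16.1 * 7.2^2
Pp = 1251.94 kN/m
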